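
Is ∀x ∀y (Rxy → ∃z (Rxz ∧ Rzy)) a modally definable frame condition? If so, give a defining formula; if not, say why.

Definable; □□r → □r defines it

Yes: it is density, defined by the C4 schema □□r → □r.
Suppose □□r→□r is valid. Take Rxy and set V(r)={w : xR²w}. Then □□r at x, so □r at x, so r at y, i.e. ∃z(Rxz∧Rzy).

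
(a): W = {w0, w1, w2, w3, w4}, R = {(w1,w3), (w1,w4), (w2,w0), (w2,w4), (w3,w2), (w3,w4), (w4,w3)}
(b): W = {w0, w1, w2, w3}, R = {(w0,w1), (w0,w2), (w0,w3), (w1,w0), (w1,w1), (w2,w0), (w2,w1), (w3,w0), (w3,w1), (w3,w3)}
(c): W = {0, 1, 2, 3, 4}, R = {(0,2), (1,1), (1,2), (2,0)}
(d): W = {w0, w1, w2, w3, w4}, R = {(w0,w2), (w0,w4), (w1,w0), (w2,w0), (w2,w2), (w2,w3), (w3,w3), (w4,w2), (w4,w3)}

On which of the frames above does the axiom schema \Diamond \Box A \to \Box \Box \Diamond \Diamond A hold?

(b)

This is the axiom for a generalized confluence (Geach) condition; its first-order frame correspondent is \forall x \forall y \forall z ((xRy \wedge x R^2 z) \to \exists w (yRw \wedge z R^2 w)).
(a): fails — w1Rw3, w1R²w2 but no w with w3Rw and w2R²w.
(b): condition met.
(c): fails — 1R1, 1R²0 but no w with 1Rw and 0R²w.
(d): fails — w2Rw0, w2R²w3 but no w with w0Rw and w3R²w.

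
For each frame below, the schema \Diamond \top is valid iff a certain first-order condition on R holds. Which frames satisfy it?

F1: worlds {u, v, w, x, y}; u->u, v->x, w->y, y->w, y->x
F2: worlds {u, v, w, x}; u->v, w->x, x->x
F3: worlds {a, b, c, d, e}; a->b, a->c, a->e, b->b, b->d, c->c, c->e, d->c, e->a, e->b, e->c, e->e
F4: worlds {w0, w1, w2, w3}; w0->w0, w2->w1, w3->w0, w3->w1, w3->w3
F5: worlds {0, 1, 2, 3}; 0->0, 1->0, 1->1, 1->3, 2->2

The schema corresponds to seriality: \forall x \exists y Rxy.
F1: fails — world x has no successor.
F2: fails — world v has no successor.
F3: satisfies the condition.
F4: fails — world w1 has no successor.
F5: fails — world 3 has no successor.

F3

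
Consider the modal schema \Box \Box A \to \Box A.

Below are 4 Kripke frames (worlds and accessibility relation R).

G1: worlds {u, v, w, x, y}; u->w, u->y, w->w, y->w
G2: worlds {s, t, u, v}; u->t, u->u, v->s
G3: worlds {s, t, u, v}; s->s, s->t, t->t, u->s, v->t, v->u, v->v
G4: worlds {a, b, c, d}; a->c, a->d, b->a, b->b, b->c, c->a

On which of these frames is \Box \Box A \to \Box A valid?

Frame correspondent (Sahlqvist): \forall x \forall y (Rxy \to \exists z (Rxz \wedge Rzy)) — i.e. density.
G1: fails — Ruy but no z with Ruz and Rzy.
G2: fails — Rvs but no z with Rvz and Rzs.
G3: holds.
G4: fails — Rac but no z with Raz and Rzc.
Valid on: G3.

G3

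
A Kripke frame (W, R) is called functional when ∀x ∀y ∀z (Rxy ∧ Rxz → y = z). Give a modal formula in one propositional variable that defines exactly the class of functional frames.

This is partial functionality; the standard corresponding axiom is CD: ◇q → □q.

◇q → □q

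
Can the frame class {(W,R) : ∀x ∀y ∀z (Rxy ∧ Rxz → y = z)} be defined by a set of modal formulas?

The condition is partial functionality. A defining modal formula is ◇p → □p.
Suppose ◇p→□p is valid. Take Rxy, Rxz and set V(p)={y}. Then ◇p at x, so □p at x, so p at z, i.e. z=y.

Yes, by ◇p → □p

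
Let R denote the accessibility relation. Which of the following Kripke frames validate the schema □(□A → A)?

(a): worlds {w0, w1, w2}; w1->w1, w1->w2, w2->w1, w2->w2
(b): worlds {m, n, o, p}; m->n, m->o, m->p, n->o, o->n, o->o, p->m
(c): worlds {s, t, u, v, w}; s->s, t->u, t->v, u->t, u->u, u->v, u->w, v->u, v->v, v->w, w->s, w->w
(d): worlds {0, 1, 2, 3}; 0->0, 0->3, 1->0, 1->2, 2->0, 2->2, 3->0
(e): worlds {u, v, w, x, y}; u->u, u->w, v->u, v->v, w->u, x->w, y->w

(a)

Frame correspondent (Sahlqvist): ∀x ∀y (Rxy → Ryy) — i.e. shift-reflexivity.
(a): condition met.
(b): fails — Ron but not Rnn.
(c): fails — Rut but not Rtt.
(d): fails — R03 but not R33.
(e): fails — Rxw but not Rww.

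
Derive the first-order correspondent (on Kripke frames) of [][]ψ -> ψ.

This is a Sahlqvist (Geach-type) schema ◇^0□^2ψ → □^0◇^0ψ.
Minimal-valuation argument: fix x; take any y with xR^0y and any z with xR^0z. Set V(ψ) to the set of worlds R-reachable from y in exactly 2 steps. Then □^2ψ holds at y, so the antecedent holds at x; validity forces ◇^0ψ at z, giving a w with zR^0w and yR^2w.
First-order correspondent: forall x exists w (x R^2 w & x = w).

forall x exists w (x R^2 w & x = w)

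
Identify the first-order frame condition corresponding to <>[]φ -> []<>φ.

convergence: forall x forall y forall z (Rxy & Rxz -> exists w (Ryw & Rzw))

This schema is the .2 axiom.
It corresponds to convergence: forall x forall y forall z (Rxy & Rxz -> exists w (Ryw & Rzw)).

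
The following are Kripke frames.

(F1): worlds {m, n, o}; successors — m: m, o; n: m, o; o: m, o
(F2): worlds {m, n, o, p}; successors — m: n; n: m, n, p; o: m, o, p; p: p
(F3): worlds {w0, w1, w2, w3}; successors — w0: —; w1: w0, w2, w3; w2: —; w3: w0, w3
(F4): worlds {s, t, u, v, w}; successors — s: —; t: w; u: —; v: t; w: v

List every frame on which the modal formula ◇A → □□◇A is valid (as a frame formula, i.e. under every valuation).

(F1)

The schema corresponds to a generalized confluence (Geach) condition: ∀x ∀y ∀z ((xRy ∧ xR²z) → ∃w (y = w ∧ zRw)).
(F1): condition met.
(F2): fails — mRn, mR²p but no w with n=w and pRw.
(F3): fails — w1Rw0, w1R²w0 but no w with w0=w and w0Rw.
(F4): fails — tRw, tR²v but no w* with w=w* and vRw*.
Valid on: (F1).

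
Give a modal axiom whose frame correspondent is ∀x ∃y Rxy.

□r → ◇r

A defining formula is □r → ◇r (the D axiom).
Suppose □r→◇r is valid. At any x set V(r)=W. Then □r at x, so ◇r at x, so x has a successor.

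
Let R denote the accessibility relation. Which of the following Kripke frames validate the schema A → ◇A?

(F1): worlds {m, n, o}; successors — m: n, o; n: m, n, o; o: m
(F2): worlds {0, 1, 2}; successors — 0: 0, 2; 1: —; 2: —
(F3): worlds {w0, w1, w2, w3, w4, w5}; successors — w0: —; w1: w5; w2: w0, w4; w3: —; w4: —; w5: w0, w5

The schema corresponds to reflexivity: ∀x Rxx.
(F1): fails — world m does not see itself.
(F2): fails — world 1 does not see itself.
(F3): fails — world w0 does not see itself.
Valid on no frame.

none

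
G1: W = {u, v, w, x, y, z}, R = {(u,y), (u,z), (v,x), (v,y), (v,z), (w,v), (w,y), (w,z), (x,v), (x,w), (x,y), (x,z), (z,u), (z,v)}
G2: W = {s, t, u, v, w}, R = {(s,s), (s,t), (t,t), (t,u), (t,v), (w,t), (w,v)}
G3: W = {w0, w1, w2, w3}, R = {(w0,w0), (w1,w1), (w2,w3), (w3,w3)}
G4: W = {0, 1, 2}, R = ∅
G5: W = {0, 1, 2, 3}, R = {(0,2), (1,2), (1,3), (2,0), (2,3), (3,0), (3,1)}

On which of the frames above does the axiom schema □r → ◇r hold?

This is the axiom for seriality; its first-order frame correspondent is ∀x ∃y Rxy.
G1: fails — world y has no successor.
G2: fails — world u has no successor.
G3: satisfies the condition.
G4: fails — world 0 has no successor.
G5: satisfies the condition.

G3, G5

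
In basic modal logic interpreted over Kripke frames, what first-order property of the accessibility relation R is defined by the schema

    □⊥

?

□⊥ is valid iff no world has any successor (otherwise □⊥ fails at any world with one).
The converse is a direct semantic check.
Frame condition: ∀x ∀y ¬Rxy.

emptiness of R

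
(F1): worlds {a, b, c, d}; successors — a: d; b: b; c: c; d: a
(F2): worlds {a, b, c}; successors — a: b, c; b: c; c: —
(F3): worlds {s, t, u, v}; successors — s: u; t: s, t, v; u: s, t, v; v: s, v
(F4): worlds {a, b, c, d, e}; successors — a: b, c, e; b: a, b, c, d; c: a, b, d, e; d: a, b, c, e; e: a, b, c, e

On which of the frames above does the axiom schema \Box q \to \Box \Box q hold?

This is the axiom for transitivity; its first-order frame correspondent is \forall x \forall y \forall z (Rxy \wedge Ryz \to Rxz).
(F1): fails — Rad and Rda but not Raa.
(F2): satisfies the condition.
(F3): fails — Rus and Rsu but not Ruu.
(F4): fails — Rcd and Rdc but not Rcc.
Valid on: (F2).

(F2)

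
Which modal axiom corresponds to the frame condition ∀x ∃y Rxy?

□p → ◇p

This is seriality; the standard corresponding axiom is D: □p → ◇p.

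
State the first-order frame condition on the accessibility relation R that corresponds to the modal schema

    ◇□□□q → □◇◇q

∀x ∀y ∀z ((xRy ∧ xRz) → ∃w (yR³w ∧ zR²w))

This is a Sahlqvist (Geach-type) schema ◇^1□^3q → □^1◇^2q.
Minimal-valuation argument: fix x; take any y with xR^1y and any z with xR^1z. Set V(q) to the set of worlds R-reachable from y in exactly 3 steps. Then □^3q holds at y, so the antecedent holds at x; validity forces ◇^2q at z, giving a w with zR^2w and yR^3w.
First-order correspondent: ∀x ∀y ∀z ((xRy ∧ xRz) → ∃w (yR³w ∧ zR²w)).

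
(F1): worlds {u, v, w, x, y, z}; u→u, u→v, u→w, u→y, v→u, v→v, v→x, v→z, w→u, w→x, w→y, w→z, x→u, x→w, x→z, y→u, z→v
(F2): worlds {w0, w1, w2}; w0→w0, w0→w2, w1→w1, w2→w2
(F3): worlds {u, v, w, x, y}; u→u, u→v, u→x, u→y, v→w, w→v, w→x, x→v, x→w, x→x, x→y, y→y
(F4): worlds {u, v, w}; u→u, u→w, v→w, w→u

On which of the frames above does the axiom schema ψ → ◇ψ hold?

(F2)

Frame correspondent (Sahlqvist): ∀x Rxx — i.e. reflexivity.
(F1): fails — world w does not see itself.
(F2): ✓.
(F3): fails — world v does not see itself.
(F4): fails — world v does not see itself.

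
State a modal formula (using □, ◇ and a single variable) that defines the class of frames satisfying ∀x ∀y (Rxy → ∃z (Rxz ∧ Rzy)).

A defining formula is □□ψ → □ψ (the C4 axiom).
Suppose □□ψ→□ψ is valid. Take Rxy and set V(ψ)={w : xR²w}. Then □□ψ at x, so □ψ at x, so ψ at y, i.e. ∃z(Rxz∧Rzy).

□□ψ → □ψ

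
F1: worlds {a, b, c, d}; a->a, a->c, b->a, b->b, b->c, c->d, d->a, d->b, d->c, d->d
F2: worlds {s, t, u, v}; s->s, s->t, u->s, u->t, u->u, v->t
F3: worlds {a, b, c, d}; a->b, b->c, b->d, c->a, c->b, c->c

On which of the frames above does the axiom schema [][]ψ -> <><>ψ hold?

F1

This is the axiom for a generalized confluence (Geach) condition; its first-order frame correspondent is forall x exists w (x R^2 w & x R^2 w).
F1: satisfies the condition.
F2: fails — at t but no w with tR²w and tR²w.
F3: fails — at d but no w with dR²w and dR²w.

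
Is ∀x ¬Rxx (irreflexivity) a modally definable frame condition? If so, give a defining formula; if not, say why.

No — not modally definable

Modal frame validity is preserved under surjective bounded morphisms.
The 2-cycle (worlds w0,w1 with w0→w1→w0) is irreflexive, and the map sending every world to a single reflexive point • is a surjective bounded morphism (forth: every edge maps to (•,•); back: every world has a successor). So any modal formula valid on the 2-cycle is also valid on the reflexive point, which is not irreflexive.
So no modal formula (or set of formulas) defines exactly the irreflexive frames.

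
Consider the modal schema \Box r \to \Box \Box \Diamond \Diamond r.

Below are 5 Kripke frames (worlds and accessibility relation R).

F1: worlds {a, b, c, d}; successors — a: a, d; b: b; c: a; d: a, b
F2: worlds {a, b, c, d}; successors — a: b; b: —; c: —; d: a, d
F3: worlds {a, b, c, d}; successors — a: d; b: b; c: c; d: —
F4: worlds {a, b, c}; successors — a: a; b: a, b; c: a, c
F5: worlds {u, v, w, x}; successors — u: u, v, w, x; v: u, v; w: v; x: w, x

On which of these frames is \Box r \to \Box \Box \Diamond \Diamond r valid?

F3, F4

The schema corresponds to a generalized confluence (Geach) condition: \forall x \forall z (x R^2 z \to \exists w (xRw \wedge z R^2 w)).
F1: fails — aR²b but no w with aRw and bR²w.
F2: fails — dR²a but no w with dRw and aR²w.
F3: holds.
F4: holds.
F5: fails — xR²w but no t with xRt and wR²t.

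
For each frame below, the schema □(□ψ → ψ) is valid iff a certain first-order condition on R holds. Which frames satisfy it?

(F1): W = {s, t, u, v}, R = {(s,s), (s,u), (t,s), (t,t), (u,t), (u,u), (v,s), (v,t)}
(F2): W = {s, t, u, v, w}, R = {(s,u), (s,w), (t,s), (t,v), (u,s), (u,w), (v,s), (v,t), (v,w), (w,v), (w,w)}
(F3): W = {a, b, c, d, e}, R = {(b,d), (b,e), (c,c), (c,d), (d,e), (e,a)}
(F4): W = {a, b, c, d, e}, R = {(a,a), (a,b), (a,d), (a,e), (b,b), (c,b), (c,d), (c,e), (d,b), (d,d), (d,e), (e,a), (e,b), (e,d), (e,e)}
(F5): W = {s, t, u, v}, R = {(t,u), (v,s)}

The schema corresponds to shift-reflexivity: ∀x ∀y (Rxy → Ryy).
(F1): condition met.
(F2): fails — Rtv but not Rvv.
(F3): fails — Rcd but not Rdd.
(F4): condition met.
(F5): fails — Rtu but not Ruu.

(F1), (F4)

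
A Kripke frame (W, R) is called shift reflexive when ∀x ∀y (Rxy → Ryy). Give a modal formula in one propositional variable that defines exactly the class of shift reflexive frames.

□(□p → p)

This is shift-reflexivity; the standard corresponding axiom is T□: □(□p → p).
Suppose □(□p→p) is valid. Take Rxy and set V(p)={w : Ryw}. Then at y, □p holds; since □(□p→p) at x, □p→p at y, so p at y, i.e. Ryy.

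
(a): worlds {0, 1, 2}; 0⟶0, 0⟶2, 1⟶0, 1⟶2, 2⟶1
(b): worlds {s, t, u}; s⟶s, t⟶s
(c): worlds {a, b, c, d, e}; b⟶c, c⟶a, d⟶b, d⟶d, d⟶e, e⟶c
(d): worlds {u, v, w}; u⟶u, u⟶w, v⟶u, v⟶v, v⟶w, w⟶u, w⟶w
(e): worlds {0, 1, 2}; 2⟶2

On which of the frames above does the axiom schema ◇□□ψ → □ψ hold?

This is the axiom for a generalized confluence (Geach) condition; its first-order frame correspondent is ∀x ∀y ∀z ((xRy ∧ xRz) → ∃w (yR²w ∧ z = w)).
(a): ✓.
(b): ✓.
(c): fails — bRc, bRc but no w with cR²w and c=w.
(d): fails — vRu, vRv but no t with uR²t and v=t.
(e): ✓.
Valid on: (a), (b), (e).

(a), (b), (e)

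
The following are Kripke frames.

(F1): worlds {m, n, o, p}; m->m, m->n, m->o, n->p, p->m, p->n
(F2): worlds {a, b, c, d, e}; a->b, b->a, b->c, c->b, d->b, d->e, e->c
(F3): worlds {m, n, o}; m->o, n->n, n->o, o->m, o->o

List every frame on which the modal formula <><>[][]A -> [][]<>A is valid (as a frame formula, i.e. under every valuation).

Frame correspondent (Sahlqvist): forall x forall y forall z ((x R^2 y & x R^2 z) -> exists w (y R^2 w & zRw)) — i.e. a generalized confluence (Geach) condition.
(F1): fails — mR²m, mR²o but no w with mR²w and oRw.
(F2): fails — aR²a, aR²a but no w with aR²w and aRw.
(F3): satisfies the condition.
Valid on: (F3).

(F3)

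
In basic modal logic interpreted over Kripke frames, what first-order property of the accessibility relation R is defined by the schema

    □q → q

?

reflexivity: ∀x Rxx

This schema is the T axiom.
Its frame correspondent is reflexivity — ∀x Rxx.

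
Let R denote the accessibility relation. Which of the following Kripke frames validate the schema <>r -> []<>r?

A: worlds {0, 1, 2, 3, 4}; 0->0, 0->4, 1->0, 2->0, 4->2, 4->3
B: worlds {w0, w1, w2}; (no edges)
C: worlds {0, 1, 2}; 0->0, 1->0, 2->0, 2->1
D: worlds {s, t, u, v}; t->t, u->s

B

The schema corresponds to the Euclidean property: forall x forall y forall z (Rxy & Rxz -> Ryz).
A: fails — R04 and R00 but not R40.
B: ✓.
C: fails — R20 and R21 but not R01.
D: fails — Rus and Rus but not Rss.
Valid on: B.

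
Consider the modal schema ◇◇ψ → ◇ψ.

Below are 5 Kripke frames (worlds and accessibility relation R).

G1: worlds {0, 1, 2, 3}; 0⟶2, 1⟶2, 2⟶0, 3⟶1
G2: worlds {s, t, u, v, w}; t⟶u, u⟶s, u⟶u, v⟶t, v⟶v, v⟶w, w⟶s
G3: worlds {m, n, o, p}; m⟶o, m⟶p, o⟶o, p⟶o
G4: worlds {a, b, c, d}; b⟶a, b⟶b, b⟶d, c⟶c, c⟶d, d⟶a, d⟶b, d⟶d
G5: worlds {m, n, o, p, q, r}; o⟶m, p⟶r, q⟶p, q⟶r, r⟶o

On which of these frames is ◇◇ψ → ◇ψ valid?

G3

The schema corresponds to transitivity: ∀x ∀y ∀z (Rxy ∧ Ryz → Rxz).
G1: fails — R12 and R20 but not R10.
G2: fails — Rvt and Rtu but not Rvu.
G3: ✓.
G4: fails — Rcd and Rdb but not Rcb.
G5: fails — Rpr and Rro but not Rpo.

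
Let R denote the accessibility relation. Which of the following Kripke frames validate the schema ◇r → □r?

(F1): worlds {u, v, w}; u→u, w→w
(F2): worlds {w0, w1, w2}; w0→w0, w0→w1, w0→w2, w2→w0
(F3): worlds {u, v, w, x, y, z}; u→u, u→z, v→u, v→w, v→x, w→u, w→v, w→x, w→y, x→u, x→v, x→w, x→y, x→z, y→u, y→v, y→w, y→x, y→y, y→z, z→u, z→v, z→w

This is the axiom for partial functionality; its first-order frame correspondent is ∀x ∀y ∀z (Rxy ∧ Rxz → y = z).
(F1): ✓.
(F2): fails — w0 sees both w0 and w1.
(F3): fails — u sees both u and z.

(F1)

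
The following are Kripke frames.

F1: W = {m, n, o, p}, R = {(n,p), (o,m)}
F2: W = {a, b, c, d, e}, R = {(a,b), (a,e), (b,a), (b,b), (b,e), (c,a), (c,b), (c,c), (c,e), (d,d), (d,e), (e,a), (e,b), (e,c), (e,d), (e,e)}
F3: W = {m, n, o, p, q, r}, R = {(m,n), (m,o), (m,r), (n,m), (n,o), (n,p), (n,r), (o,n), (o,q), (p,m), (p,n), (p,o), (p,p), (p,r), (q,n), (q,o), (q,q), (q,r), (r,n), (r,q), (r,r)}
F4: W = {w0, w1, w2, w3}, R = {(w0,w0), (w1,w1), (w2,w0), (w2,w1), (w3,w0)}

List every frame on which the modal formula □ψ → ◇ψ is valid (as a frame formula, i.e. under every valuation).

F2, F3, F4

This is the axiom for seriality; its first-order frame correspondent is ∀x ∃y Rxy.
F1: fails — world m has no successor.
F2: condition met.
F3: condition met.
F4: condition met.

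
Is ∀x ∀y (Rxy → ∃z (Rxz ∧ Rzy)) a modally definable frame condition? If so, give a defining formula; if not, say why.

The condition is density. A defining modal formula is □□q → □q.

Yes, by □□q → □q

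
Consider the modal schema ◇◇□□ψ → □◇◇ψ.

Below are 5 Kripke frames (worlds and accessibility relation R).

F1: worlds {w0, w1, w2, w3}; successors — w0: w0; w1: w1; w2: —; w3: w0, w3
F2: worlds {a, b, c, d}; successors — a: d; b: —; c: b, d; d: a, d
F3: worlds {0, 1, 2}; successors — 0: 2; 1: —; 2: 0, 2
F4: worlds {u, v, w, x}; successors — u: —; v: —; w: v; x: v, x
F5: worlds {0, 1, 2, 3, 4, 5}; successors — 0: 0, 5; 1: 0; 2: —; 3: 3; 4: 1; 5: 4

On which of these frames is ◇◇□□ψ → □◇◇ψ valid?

F1, F3

This is the axiom for a generalized confluence (Geach) condition; its first-order frame correspondent is ∀x ∀y ∀z ((xR²y ∧ xRz) → ∃w (yR²w ∧ zR²w)).
F1: ✓.
F2: fails — cR²a, cRb but no w with aR²w and bR²w.
F3: ✓.
F4: fails — xR²v, xRv but no t with vR²t and vR²t.
F5: fails — 0R²0, 0R5 but no w with 0R²w and 5R²w.
Valid on: F1, F3.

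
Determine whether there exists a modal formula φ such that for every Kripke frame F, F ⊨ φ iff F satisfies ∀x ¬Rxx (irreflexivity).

Not modally definable

If a class were modally definable it would be closed under surjective bounded morphisms (Goldblatt–Thomason).
The 3-cycle (worlds a,b,c with a→b→c→a) is irreflexive, and the map sending every world to a single reflexive point • is a surjective bounded morphism (forth: every edge maps to (•,•); back: every world has a successor). So any modal formula valid on the 3-cycle is also valid on the reflexive point, which is not irreflexive.
Hence irreflexivity is not modally definable.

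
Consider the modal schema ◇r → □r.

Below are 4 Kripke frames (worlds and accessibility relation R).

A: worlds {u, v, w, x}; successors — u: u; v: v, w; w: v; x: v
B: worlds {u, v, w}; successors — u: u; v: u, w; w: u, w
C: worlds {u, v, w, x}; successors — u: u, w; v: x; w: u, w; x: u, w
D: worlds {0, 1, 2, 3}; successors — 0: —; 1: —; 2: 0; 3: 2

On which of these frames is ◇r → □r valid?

D

Frame correspondent (Sahlqvist): ∀x ∀y ∀z (Rxy ∧ Rxz → y = z) — i.e. partial functionality.
A: fails — v sees both v and w.
B: fails — v sees both u and w.
C: fails — u sees both u and w.
D: holds.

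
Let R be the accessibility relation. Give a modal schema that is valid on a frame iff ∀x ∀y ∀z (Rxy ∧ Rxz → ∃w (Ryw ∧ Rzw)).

The condition is convergence. The .2 schema ◇□ψ → □◇ψ defines it.

◇□ψ → □◇ψ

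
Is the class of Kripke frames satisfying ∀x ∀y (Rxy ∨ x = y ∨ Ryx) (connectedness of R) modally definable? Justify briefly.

No — not modally definable

Any modally definable frame class is closed under disjoint unions.
Take 4 disjoint single-world reflexive frames: each is trivially connected, but their disjoint union has 4 worlds with no edge between distinct components, so it is not connected.
Hence connectedness of R is not modally definable.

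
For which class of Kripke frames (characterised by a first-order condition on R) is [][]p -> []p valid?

density: forall x forall y (Rxy -> exists z (Rxz & Rzy))

This is the C4 axiom.
Its frame correspondent is density — forall x forall y (Rxy -> exists z (Rxz & Rzy)).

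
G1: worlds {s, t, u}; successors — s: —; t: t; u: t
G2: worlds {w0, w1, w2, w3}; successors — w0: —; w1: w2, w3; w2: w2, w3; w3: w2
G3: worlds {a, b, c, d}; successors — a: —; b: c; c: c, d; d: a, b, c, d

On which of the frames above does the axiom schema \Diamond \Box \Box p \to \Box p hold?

This is the axiom for a generalized confluence (Geach) condition; its first-order frame correspondent is \forall x \forall y \forall z ((xRy \wedge xRz) \to \exists w (y R^2 w \wedge z = w)).
G1: ✓.
G2: ✓.
G3: fails — dRa, dRa but no w with aR²w and a=w.

G1, G2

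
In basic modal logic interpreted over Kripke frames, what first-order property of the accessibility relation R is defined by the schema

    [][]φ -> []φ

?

Suppose □□φ→□φ is valid. Take Rxy and set V(φ)={w : xR²w}. Then □□φ at x, so □φ at x, so φ at y, i.e. ∃z(Rxz∧Rzy).

density: forall x forall y (Rxy -> exists z (Rxz & Rzy))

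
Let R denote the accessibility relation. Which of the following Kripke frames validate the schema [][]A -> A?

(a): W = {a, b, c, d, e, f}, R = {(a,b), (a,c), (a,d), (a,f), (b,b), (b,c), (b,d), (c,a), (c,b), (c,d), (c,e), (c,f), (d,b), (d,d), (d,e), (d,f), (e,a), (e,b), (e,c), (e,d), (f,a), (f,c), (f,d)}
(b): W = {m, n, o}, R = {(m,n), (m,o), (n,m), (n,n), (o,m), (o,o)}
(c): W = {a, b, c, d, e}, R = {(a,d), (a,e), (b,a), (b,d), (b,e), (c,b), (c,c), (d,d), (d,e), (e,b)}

The schema corresponds to a generalized confluence (Geach) condition: forall x exists w (x R^2 w & x = w).
(a): condition met.
(b): condition met.
(c): fails — at a but no w with aR²w and a=w.

(a), (b)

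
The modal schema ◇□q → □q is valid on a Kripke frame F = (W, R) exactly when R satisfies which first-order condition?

the Euclidean property: ∀x ∀y ∀z (Rxy ∧ Rxz → Ryz)

Equivalently (dual form): ◇q → □◇q.
Suppose ◇q→□◇q is valid. Take Rxy, Rxz and set V(q)={y}. Then ◇q at x, so □◇q at x, so ◇q at z, so some w with Rzw has q; w=y, i.e. Rzy. By symmetry of the argument, Ryz.
The converse is a direct semantic check.
Frame condition: ∀x ∀y ∀z (Rxy ∧ Rxz → Ryz).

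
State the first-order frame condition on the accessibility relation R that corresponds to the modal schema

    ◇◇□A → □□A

∀x ∀y ∀z ((xR²y ∧ xR²z) → ∃w (yRw ∧ z = w))

This is a Sahlqvist (Geach-type) schema ◇^2□^1A → □^2◇^0A.
First-order correspondent: ∀x ∀y ∀z ((xR²y ∧ xR²z) → ∃w (yRw ∧ z = w)).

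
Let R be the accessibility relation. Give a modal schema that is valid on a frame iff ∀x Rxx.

This is reflexivity; the standard corresponding axiom is T: □ψ → ψ.
Suppose □ψ→ψ is valid. At any x set V(ψ)={w : Rxw}. Then □ψ holds at x, so ψ holds at x, i.e. Rxx.

□ψ → ψ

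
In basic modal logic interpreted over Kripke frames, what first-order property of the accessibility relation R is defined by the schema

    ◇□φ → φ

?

Replacing φ by ¬φ and contraposing gives the equivalent schema φ → □◇φ.
Suppose φ→□◇φ is valid. Take Rxy and set V(φ)={x}. Then φ at x, so □◇φ at x, so ◇φ at y, so some z with Ryz has φ; z=x, i.e. Ryx.

symmetry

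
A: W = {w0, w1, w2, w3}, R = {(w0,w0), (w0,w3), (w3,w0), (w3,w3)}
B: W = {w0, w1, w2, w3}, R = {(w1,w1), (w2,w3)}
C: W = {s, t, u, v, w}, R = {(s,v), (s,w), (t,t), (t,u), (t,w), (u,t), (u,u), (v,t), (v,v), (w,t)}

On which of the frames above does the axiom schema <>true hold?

C

This is the axiom for seriality; its first-order frame correspondent is forall x exists y Rxy.
A: fails — world w1 has no successor.
B: fails — world w0 has no successor.
C: ✓.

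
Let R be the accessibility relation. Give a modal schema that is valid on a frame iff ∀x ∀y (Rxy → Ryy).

□(□q → q)

A defining formula is □(□q → q) (the T□ axiom).
Suppose □(□q→q) is valid. Take Rxy and set V(q)={w : Ryw}. Then at y, □q holds; since □(□q→q) at x, □q→q at y, so q at y, i.e. Ryy.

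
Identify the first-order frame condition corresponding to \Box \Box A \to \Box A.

density

Suppose □□A→□A is valid. Take Rxy and set V(A)={w : xR²w}. Then □□A at x, so □A at x, so A at y, i.e. ∃z(Rxz∧Rzy).
Conversely, on a frame with density the schema holds at every world under every valuation.
Frame condition: \forall x \forall y (Rxy \to \exists z (Rxz \wedge Rzy)).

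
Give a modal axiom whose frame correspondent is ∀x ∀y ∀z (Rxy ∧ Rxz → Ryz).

◇s → □◇s

This is the Euclidean property; the standard corresponding axiom is 5: ◇s → □◇s.
Suppose ◇s→□◇s is valid. Take Rxy, Rxz and set V(s)={y}. Then ◇s at x, so □◇s at x, so ◇s at z, so some w with Rzw has s; w=y, i.e. Rzy. By symmetry of the argument, Ryz.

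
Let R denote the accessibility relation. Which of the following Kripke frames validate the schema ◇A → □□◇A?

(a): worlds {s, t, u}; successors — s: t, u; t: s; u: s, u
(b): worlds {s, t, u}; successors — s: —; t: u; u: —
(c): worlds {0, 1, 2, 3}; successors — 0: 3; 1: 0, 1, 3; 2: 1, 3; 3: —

This is the axiom for a generalized confluence (Geach) condition; its first-order frame correspondent is ∀x ∀y ∀z ((xRy ∧ xR²z) → ∃w (y = w ∧ zRw)).
(a): fails — sRt, sR²u but no w with t=w and uRw.
(b): ✓.
(c): fails — 1R0, 1R²0 but no w with 0=w and 0Rw.

(b)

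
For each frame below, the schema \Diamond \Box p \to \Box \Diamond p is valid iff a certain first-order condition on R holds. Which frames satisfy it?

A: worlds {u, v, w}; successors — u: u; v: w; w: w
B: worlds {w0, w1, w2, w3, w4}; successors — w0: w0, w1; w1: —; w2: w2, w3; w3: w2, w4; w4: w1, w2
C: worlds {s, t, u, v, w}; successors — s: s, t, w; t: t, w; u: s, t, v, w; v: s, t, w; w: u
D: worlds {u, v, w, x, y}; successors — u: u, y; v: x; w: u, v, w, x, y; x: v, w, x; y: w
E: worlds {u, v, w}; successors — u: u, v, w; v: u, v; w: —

The schema corresponds to convergence: \forall x \forall y \forall z (Rxy \wedge Rxz \to \exists w (Ryw \wedge Rzw)).
A: satisfies the condition.
B: fails — Rw0w1 and Rw0w1 but w1 and w1 have no common successor.
C: fails — Rsw and Rss but w and s have no common successor.
D: fails — Ruu and Ruy but u and y have no common successor.
E: fails — Ruv and Ruw but v and w have no common successor.

A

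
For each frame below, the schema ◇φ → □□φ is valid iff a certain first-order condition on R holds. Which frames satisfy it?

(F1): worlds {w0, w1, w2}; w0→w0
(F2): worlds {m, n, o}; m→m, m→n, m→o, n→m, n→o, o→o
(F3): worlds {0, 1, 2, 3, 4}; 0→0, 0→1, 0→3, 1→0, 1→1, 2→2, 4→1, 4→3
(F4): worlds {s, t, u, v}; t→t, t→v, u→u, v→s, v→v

(F1)

Frame correspondent (Sahlqvist): ∀x ∀y ∀z ((xRy ∧ xR²z) → ∃w (y = w ∧ z = w)) — i.e. a generalized confluence (Geach) condition.
(F1): condition met.
(F2): fails — mRm, mR²n but m ≠ n.
(F3): fails — 0R0, 0R²1 but 0 ≠ 1.
(F4): fails — tRt, tR²s but t ≠ s.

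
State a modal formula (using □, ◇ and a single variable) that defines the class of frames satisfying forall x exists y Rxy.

A defining formula is □ψ → ◇ψ (the D axiom).
Suppose □ψ→◇ψ is valid. At any x set V(ψ)=W. Then □ψ at x, so ◇ψ at x, so x has a successor.

□ψ → ◇ψ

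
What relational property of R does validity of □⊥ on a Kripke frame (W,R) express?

emptiness of R

□⊥ is valid iff no world has any successor (otherwise □⊥ fails at any world with one).
Conversely, any frame satisfying ∀x ∀y ¬Rxy validates the schema.
So the correspondent is emptiness of R.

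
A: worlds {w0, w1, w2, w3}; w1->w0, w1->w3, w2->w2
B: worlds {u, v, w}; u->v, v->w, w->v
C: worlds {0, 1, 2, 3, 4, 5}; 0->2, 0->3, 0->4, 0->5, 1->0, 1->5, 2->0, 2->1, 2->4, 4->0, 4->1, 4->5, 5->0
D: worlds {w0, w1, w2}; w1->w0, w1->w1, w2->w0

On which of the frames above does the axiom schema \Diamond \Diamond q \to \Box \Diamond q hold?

A, B

The schema corresponds to a generalized confluence (Geach) condition: \forall x \forall y \forall z ((x R^2 y \wedge xRz) \to \exists w (y = w \wedge zRw)).
A: ✓.
B: ✓.
C: fails — 0R²0, 0R3 but no w with 0=w and 3Rw.
D: fails — w1R²w0, w1Rw0 but no w with w0=w and w0Rw.
Valid on: A, B.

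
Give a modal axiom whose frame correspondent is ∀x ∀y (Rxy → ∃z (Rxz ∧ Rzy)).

A defining formula is □□s → □s (the C4 axiom).
Suppose □□s→□s is valid. Take Rxy and set V(s)={w : xR²w}. Then □□s at x, so □s at x, so s at y, i.e. ∃z(Rxz∧Rzy).

□□s → □s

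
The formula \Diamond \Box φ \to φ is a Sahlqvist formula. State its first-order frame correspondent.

symmetry: \forall x \forall y (Rxy \to Ryx)

Equivalently (dual form): φ → □◇φ.
Suppose φ→□◇φ is valid. Take Rxy and set V(φ)={x}. Then φ at x, so □◇φ at x, so ◇φ at y, so some z with Ryz has φ; z=x, i.e. Ryx.
Conversely, any frame satisfying \forall x \forall y (Rxy \to Ryx) validates the schema.
Frame condition: \forall x \forall y (Rxy \to Ryx).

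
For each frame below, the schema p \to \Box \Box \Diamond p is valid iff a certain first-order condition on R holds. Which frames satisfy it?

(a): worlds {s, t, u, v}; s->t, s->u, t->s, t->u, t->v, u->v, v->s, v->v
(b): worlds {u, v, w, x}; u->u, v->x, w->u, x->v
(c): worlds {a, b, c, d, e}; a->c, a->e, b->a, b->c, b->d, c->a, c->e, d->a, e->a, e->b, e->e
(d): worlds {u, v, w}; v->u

(d)

This is the axiom for a generalized confluence (Geach) condition; its first-order frame correspondent is \forall x \forall z (x R^2 z \to \exists w (x = w \wedge zRw)).
(a): fails — sR²s but no w with s=w and sRw.
(b): fails — vR²v but no t with v=t and vRt.
(c): fails — aR²a but no w with a=w and aRw.
(d): condition met.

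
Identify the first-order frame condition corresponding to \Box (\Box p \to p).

Suppose □(□p→p) is valid. Take Rxy and set V(p)={w : Ryw}. Then at y, □p holds; since □(□p→p) at x, □p→p at y, so p at y, i.e. Ryy.
Conversely, any frame satisfying \forall x \forall y (Rxy \to Ryy) validates the schema.
So the correspondent is shift-reflexivity.

shift-reflexivity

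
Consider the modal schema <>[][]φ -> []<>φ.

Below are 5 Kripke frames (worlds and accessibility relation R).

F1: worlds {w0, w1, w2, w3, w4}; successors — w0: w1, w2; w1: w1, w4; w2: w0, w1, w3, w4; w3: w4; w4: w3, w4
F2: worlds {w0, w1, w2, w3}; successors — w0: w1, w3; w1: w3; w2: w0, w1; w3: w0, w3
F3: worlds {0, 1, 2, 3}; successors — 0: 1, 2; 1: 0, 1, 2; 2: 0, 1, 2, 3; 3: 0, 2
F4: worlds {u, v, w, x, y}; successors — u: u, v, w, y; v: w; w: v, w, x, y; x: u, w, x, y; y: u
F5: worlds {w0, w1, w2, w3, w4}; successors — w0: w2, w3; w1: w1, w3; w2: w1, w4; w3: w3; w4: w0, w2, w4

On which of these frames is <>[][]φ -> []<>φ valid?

This is the axiom for a generalized confluence (Geach) condition; its first-order frame correspondent is forall x forall y forall z ((xRy & xRz) -> exists w (y R^2 w & zRw)).
F1: fails — w2Rw3, w2Rw0 but no w with w3R²w and w0Rw.
F2: satisfies the condition.
F3: satisfies the condition.
F4: fails — uRv, uRy but no t with vR²t and yRt.
F5: fails — w0Rw3, w0Rw2 but no w with w3R²w and w2Rw.

F2, F3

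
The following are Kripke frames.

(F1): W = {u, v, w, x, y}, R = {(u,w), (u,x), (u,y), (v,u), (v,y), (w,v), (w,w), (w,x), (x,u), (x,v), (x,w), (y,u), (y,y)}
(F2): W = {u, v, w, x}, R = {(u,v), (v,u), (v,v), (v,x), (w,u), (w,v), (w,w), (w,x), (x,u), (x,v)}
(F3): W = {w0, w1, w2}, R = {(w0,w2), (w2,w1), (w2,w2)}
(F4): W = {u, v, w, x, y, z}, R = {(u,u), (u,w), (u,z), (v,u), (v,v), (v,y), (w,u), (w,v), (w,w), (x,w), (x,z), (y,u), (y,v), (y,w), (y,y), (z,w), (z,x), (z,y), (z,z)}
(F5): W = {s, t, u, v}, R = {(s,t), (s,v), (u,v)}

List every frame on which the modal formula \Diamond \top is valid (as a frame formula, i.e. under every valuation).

(F1), (F2), (F4)

Frame correspondent (Sahlqvist): \forall x \exists y Rxy — i.e. seriality.
(F1): ✓.
(F2): ✓.
(F3): fails — world w1 has no successor.
(F4): ✓.
(F5): fails — world t has no successor.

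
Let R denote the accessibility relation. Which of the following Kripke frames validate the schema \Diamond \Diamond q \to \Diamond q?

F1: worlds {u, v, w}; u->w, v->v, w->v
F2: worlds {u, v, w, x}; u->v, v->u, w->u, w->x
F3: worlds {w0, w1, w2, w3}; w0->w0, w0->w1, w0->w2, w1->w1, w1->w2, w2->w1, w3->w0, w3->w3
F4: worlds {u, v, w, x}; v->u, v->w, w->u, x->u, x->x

The schema corresponds to transitivity: \forall x \forall y \forall z (Rxy \wedge Ryz \to Rxz).
F1: fails — Ruw and Rwv but not Ruv.
F2: fails — Ruv and Rvu but not Ruu.
F3: fails — Rw3w0 and Rw0w1 but not Rw3w1.
F4: condition met.

F4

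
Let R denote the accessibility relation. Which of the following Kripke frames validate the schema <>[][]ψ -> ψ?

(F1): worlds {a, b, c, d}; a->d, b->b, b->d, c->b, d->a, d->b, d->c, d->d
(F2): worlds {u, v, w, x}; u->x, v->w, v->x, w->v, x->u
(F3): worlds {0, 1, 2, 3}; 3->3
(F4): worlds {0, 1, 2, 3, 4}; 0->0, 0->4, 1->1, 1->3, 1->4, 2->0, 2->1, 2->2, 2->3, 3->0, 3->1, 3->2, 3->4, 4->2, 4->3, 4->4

The schema corresponds to a generalized confluence (Geach) condition: forall x forall y (xRy -> exists w (y R^2 w & x = w)).
(F1): satisfies the condition.
(F2): fails — uRx but no t with xR²t and u=t.
(F3): satisfies the condition.
(F4): satisfies the condition.

(F1), (F3), (F4)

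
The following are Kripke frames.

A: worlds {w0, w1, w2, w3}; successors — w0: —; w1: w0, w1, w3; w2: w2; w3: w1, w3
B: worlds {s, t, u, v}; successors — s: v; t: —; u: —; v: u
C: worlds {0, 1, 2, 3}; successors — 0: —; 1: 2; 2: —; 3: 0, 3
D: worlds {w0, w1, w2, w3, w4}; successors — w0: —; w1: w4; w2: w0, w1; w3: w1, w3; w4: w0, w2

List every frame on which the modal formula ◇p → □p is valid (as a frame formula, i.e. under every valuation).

Frame correspondent (Sahlqvist): ∀x ∀y ∀z (Rxy ∧ Rxz → y = z) — i.e. partial functionality.
A: fails — w1 sees both w0 and w1.
B: holds.
C: fails — 3 sees both 0 and 3.
D: fails — w2 sees both w0 and w1.
Valid on: B.

B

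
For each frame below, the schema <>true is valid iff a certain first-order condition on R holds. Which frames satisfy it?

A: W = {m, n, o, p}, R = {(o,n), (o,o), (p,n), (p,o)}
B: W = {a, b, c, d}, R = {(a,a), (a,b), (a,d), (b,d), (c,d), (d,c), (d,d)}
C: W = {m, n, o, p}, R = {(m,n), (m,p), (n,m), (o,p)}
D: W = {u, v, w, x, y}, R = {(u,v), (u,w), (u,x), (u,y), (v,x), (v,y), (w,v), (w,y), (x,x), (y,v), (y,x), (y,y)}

This is the axiom for seriality; its first-order frame correspondent is forall x exists y Rxy.
A: fails — world m has no successor.
B: condition met.
C: fails — world p has no successor.
D: condition met.

B, D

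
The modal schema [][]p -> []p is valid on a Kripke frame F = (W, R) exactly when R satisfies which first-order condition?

density

Suppose □□p→□p is valid. Take Rxy and set V(p)={w : xR²w}. Then □□p at x, so □p at x, so p at y, i.e. ∃z(Rxz∧Rzy).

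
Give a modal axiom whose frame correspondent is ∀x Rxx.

The condition is reflexivity. The T schema □q → q defines it.
Suppose □q→q is valid. At any x set V(q)={w : Rxw}. Then □q holds at x, so q holds at x, i.e. Rxx.

□q → q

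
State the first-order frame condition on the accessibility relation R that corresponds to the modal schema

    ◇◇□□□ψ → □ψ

This is a Sahlqvist (Geach-type) schema ◇^2□^3ψ → □^1◇^0ψ.
Minimal-valuation argument: fix x; take any y with xR^2y and any z with xR^1z. Set V(ψ) to the set of worlds R-reachable from y in exactly 3 steps. Then □^3ψ holds at y, so the antecedent holds at x; validity forces ◇^0ψ at z, giving a w with zR^0w and yR^3w.
First-order correspondent: ∀x ∀y ∀z ((xR²y ∧ xRz) → ∃w (yR³w ∧ z = w)).

∀x ∀y ∀z ((xR²y ∧ xRz) → ∃w (yR³w ∧ z = w))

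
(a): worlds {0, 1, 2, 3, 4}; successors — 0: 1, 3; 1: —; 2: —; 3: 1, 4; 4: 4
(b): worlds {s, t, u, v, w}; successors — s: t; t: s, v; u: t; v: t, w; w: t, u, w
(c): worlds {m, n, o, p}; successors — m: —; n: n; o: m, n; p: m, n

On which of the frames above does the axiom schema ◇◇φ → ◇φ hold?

Frame correspondent (Sahlqvist): ∀x ∀y ∀z (Rxy ∧ Ryz → Rxz) — i.e. transitivity.
(a): fails — R03 and R34 but not R04.
(b): fails — Rwt and Rtv but not Rwv.
(c): condition met.
Valid on: (c).

(c)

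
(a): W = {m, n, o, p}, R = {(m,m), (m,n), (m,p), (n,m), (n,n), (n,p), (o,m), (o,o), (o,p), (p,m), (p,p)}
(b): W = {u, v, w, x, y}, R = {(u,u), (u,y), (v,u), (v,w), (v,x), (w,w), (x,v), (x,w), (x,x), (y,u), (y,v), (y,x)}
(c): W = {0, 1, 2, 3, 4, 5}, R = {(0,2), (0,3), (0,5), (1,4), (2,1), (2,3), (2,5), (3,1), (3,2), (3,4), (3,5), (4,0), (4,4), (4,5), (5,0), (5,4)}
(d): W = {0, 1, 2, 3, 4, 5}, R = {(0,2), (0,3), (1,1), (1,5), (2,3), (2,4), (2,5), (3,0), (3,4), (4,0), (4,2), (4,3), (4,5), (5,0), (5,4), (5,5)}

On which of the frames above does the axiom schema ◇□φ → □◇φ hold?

(a)

The schema corresponds to convergence: ∀x ∀y ∀z (Rxy ∧ Rxz → ∃w (Ryw ∧ Rzw)).
(a): ✓.
(b): fails — Rvw and Rvu but w and u have no common successor.
(c): fails — R02 and R05 but 2 and 5 have no common successor.
(d): fails — R40 and R43 but 0 and 3 have no common successor.
Valid on: (a).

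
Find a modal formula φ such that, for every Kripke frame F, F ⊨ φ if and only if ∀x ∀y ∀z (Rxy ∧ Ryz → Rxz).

□s → □□s

A defining formula is □s → □□s (the 4 axiom).
Suppose □s→□□s is valid. Take Rxy, Ryz and set V(s)={w : Rxw}. Then □s at x, so □□s at x, so □s at y, so s at z, i.e. Rxz.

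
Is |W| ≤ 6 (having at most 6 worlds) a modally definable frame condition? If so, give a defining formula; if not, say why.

No — not modally definable

Any modally definable frame class is closed under disjoint unions.
Any modal formula valid on each of 7 disjoint one-world frames is valid on their disjoint union (validity is preserved under disjoint unions). Each one-world frame has |W|=1≤6, but the union has |W|=7.
So no modal formula (or set of formulas) defines exactly the |W|≤6 frames.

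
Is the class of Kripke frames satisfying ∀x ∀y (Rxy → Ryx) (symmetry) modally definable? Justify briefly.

The condition is symmetry. A defining modal formula is q → □◇q.

Yes — defined by q → □◇q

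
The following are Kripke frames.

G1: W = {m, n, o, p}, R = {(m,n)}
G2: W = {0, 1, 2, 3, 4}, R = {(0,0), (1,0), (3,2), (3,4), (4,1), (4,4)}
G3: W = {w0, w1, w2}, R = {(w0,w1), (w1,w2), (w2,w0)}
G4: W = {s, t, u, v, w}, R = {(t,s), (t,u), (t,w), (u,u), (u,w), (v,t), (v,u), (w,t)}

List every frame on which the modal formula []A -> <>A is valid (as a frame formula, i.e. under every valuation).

G3

Frame correspondent (Sahlqvist): forall x exists y Rxy — i.e. seriality.
G1: fails — world n has no successor.
G2: fails — world 2 has no successor.
G3: holds.
G4: fails — world s has no successor.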